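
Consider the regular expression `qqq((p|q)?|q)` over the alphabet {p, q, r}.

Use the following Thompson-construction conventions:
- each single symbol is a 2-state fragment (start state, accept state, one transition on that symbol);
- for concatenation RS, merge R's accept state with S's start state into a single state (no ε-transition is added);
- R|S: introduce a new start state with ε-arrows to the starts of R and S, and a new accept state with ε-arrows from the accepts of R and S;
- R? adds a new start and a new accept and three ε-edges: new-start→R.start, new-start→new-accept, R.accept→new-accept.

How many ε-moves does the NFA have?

Per subexpression:
Each of the 6 symbol leaves contributes 0 ε-transitions.
  p|q — 4 ε-transitions
  (p|q)? — 7 ε-transitions
  (p|q)?|q — 11 ε-transitions
  qqq((p|q)?|q) — 11 ε-transitions

11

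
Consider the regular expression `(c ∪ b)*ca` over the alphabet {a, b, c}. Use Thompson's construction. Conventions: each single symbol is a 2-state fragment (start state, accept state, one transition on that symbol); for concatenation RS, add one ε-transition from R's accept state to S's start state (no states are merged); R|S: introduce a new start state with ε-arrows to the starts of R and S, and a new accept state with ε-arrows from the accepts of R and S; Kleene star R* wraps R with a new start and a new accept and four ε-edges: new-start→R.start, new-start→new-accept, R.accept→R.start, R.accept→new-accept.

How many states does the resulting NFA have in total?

12

By structural recursion:
Each of the 4 symbol leaves contributes a 2-state fragment.
  c ∪ b = 6 states
  (c ∪ b)* = 8 states
  (c ∪ b)*ca = 12 states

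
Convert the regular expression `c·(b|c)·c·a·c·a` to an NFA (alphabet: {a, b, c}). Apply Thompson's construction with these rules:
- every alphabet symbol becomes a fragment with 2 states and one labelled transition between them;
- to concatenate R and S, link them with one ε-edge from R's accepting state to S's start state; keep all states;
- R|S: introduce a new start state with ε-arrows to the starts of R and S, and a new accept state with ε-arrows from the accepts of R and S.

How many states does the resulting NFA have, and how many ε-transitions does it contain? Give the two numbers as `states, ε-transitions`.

By structural recursion:
Each of the 7 symbol leaves contributes 2 states and 0 ε-transitions.
  b|c = 6 states, 4 ε-transitions
  c·(b|c)·c·a·c·a = 16 states, 9 ε-transitions

16, 9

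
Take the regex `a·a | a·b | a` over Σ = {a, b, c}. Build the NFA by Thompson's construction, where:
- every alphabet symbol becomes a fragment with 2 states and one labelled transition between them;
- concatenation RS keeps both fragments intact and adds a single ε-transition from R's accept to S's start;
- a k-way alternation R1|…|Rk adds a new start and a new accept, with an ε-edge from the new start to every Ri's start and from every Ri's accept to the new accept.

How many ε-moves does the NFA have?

8

Building bottom-up:
Each of the 5 symbol leaves contributes 0 ε-transitions.
  a·a : 1 ε-transition
  a·b : 1 ε-transition
  a·a | a·b | a : 8 ε-transitions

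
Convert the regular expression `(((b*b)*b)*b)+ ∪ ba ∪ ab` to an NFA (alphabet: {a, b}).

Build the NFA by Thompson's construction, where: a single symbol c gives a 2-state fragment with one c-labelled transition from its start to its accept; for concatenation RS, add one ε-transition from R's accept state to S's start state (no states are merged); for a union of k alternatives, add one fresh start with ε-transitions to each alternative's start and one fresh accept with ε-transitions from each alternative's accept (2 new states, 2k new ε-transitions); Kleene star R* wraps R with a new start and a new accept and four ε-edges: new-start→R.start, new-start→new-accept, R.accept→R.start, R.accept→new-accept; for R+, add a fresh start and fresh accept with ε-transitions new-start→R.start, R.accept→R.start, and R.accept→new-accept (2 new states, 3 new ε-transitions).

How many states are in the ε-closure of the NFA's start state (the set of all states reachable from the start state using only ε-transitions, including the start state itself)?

14

Let C(F) = |ε-closure(F.start)| within fragment F, and note whether F accepts ε. Symbol fragments have C = 1 and do not accept ε. Then:
  b* — |ε-closure| = 1 (new start) + 1 (body) + 1 (new accept) = 3
  b*b — |ε-closure| = 3 + 1 = 4 (closure spills across the concat boundary because the left factor accepts ε)
  (b*b)* — |ε-closure| = 1 (new start) + 4 (body) + 1 (new accept) = 6
  (b*b)*b — the left operand accepts ε, so the closure extends into the next operand (via the concat ε-link); |ε-closure| = 6 + 1 = 7
  ((b*b)*b)* — |ε-closure| = 1 (new start) + 7 (body) + 1 (new accept) = 9
  ((b*b)*b)*b — |ε-closure| = 9 + 1 = 10 (closure spills across the concat boundary because the left factor accepts ε)
  (((b*b)*b)*b)+ — |ε-closure| = 1 + 10 = 11 (the body doesn't accept ε, so the new accept is not reached)
  ba — same as the first factor's closure: |ε-closure| = 1
  ab — |ε-closure| equals the left operand's closure size = 1 (its accept is not ε-reachable, so the closure stops there)
  (((b*b)*b)*b)+ ∪ ba ∪ ab — |ε-closure| = 1 + 11 + 1 + 1 = 14 (the new accept is not ε-reachable since no branch accepts ε)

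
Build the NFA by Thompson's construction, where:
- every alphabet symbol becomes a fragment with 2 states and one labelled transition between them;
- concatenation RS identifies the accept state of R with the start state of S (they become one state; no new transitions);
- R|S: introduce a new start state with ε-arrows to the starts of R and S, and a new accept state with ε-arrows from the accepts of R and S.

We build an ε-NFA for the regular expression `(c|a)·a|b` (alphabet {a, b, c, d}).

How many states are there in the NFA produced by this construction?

Bottom-up over the parse tree:
Each of the 4 symbol leaves contributes a 2-state fragment.
  c|a = 6 states
  (c|a)·a = 7 states
  (c|a)·a|b = 11 states

11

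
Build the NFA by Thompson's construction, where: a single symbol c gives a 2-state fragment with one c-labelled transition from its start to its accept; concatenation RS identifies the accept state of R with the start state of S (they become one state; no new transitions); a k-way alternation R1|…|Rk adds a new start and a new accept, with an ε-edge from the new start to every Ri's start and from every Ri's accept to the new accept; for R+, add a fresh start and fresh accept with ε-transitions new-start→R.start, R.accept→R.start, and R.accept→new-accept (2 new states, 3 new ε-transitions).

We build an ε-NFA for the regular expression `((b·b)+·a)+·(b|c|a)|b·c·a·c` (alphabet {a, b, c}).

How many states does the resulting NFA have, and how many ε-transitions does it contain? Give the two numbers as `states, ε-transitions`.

Recursing over subexpressions:
Each of the 10 symbol leaves contributes 2 states and 0 ε-transitions.
  b·b = 3 states, 0 ε-transitions
  (b·b)+ = 5 states, 3 ε-transitions
  (b·b)+·a = 6 states, 3 ε-transitions
  ((b·b)+·a)+ = 8 states, 6 ε-transitions
  b|c|a = 8 states, 6 ε-transitions
  ((b·b)+·a)+·(b|c|a) = 15 states, 12 ε-transitions
  b·c·a·c = 5 states, 0 ε-transitions
  ((b·b)+·a)+·(b|c|a)|b·c·a·c = 22 states, 16 ε-transitions

22, 16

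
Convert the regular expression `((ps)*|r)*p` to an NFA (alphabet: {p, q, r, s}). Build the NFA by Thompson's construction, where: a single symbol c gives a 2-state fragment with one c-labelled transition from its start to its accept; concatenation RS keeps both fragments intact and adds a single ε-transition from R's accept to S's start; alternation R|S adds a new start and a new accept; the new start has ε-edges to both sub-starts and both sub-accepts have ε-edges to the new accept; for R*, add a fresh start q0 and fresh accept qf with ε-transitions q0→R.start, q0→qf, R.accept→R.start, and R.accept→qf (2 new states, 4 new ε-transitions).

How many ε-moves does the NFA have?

14

Recursing over subexpressions:
Each of the 4 symbol leaves contributes 0 ε-transitions.
  ps = 1 ε-transition
  (ps)* = 5 ε-transitions
  (ps)*|r = 9 ε-transitions
  ((ps)*|r)* = 13 ε-transitions
  ((ps)*|r)*p = 14 ε-transitions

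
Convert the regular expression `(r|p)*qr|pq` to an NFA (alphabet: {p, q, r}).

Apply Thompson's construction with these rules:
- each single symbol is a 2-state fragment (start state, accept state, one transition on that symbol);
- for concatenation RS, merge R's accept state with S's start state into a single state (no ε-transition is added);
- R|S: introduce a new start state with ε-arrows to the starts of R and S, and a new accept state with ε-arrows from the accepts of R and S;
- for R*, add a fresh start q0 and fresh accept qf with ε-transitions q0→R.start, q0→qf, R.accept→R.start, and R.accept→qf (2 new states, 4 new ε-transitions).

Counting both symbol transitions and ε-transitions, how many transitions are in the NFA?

18

Per subexpression:
Each of the 6 symbol leaves contributes 1 transition (1 symbol, 0 ε).
  r|p = 6 transitions (2 symbol, 4 ε)
  (r|p)* = 10 transitions (2 symbol, 8 ε)
  (r|p)*qr = 12 transitions (4 symbol, 8 ε)
  pq = 2 transitions (2 symbol, 0 ε)
  (r|p)*qr|pq = 18 transitions (6 symbol, 12 ε)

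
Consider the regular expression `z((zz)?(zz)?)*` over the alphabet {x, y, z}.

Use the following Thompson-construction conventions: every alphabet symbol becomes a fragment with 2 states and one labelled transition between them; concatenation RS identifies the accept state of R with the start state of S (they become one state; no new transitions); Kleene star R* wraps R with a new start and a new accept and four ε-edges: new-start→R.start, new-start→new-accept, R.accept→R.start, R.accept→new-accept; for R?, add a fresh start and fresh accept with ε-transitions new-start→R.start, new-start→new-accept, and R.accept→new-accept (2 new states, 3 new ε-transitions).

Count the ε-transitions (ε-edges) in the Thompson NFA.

10

Building bottom-up:
Each of the 5 symbol leaves contributes 0 ε-transitions.
  zz : 0 ε-transitions
  (zz)? : 3 ε-transitions
  zz : 0 ε-transitions
  (zz)? : 3 ε-transitions
  (zz)?(zz)? : 6 ε-transitions
  ((zz)?(zz)?)* : 10 ε-transitions
  z((zz)?(zz)?)* : 10 ε-transitions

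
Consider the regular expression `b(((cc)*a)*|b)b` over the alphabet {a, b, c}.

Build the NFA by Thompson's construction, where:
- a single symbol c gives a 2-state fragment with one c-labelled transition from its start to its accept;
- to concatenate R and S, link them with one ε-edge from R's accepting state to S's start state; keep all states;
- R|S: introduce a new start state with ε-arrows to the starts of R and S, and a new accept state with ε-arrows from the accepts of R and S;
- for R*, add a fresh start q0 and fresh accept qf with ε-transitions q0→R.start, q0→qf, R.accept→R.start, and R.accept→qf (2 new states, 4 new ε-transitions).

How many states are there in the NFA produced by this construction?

18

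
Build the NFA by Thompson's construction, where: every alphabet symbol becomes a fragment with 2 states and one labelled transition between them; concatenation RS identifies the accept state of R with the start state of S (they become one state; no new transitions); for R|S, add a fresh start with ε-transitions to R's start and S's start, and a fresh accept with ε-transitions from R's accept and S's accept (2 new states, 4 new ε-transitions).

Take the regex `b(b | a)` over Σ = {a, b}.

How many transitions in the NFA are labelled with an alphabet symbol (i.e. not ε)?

3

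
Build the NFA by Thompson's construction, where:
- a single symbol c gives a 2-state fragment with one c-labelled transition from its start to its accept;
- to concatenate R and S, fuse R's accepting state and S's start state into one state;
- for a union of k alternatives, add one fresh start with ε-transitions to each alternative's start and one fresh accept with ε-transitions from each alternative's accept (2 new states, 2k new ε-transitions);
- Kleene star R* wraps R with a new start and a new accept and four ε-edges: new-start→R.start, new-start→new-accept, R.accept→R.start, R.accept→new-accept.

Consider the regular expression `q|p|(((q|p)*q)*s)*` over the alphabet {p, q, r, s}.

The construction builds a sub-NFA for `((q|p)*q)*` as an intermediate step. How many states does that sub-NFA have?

Fragment for `((q|p)*q)*`:
Each of the 3 symbol leaves contributes a 2-state fragment.
  q|p = 6 states
  (q|p)* = 8 states
  (q|p)*q = 9 states
  ((q|p)*q)* = 11 states

11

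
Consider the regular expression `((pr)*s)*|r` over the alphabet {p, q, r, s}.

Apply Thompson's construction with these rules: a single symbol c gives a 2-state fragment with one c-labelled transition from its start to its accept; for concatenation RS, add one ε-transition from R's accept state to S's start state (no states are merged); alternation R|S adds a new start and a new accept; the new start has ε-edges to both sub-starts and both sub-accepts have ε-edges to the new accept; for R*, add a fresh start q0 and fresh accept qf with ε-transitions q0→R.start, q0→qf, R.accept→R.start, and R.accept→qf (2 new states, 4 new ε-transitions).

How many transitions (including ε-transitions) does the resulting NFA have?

Bottom-up over the parse tree:
Each of the 4 symbol leaves contributes 1 transition (1 symbol, 0 ε).
  pr → 3 transitions (2 symbol, 1 ε)
  (pr)* → 7 transitions (2 symbol, 5 ε)
  (pr)*s → 9 transitions (3 symbol, 6 ε)
  ((pr)*s)* → 13 transitions (3 symbol, 10 ε)
  ((pr)*s)*|r → 18 transitions (4 symbol, 14 ε)

18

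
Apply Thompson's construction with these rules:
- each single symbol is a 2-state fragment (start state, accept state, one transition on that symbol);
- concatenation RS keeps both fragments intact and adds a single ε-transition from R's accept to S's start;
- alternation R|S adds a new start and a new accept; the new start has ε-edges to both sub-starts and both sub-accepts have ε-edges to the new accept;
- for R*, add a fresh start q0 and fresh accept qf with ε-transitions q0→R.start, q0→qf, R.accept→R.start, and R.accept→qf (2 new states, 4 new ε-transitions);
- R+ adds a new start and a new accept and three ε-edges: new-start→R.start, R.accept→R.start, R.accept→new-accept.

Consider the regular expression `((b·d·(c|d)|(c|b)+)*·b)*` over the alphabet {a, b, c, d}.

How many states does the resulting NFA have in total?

26

Recursing over subexpressions:
Each of the 7 symbol leaves contributes a 2-state fragment.
  c|d : 6 states
  b·d·(c|d) : 10 states
  c|b : 6 states
  (c|b)+ : 8 states
  b·d·(c|d)|(c|b)+ : 20 states
  (b·d·(c|d)|(c|b)+)* : 22 states
  (b·d·(c|d)|(c|b)+)*·b : 24 states
  ((b·d·(c|d)|(c|b)+)*·b)* : 26 states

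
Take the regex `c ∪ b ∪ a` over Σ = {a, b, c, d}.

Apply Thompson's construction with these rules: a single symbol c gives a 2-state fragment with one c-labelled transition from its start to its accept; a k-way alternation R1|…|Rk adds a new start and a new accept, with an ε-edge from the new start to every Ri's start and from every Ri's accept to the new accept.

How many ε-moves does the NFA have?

By structural recursion:
Each of the 3 symbol leaves contributes 0 ε-transitions.
  c ∪ b ∪ a = 6 ε-transitions

6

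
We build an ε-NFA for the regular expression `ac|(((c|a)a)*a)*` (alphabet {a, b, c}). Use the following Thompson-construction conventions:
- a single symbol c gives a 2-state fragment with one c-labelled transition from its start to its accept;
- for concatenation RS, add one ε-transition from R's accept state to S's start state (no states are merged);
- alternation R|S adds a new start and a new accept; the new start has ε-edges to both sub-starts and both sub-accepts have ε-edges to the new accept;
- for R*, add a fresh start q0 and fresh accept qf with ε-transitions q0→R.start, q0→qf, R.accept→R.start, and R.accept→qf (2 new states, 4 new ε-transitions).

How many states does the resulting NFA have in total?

20

Per subexpression:
Each of the 6 symbol leaves contributes a 2-state fragment.
  ac : 4 states
  c|a : 6 states
  (c|a)a : 8 states
  ((c|a)a)* : 10 states
  ((c|a)a)*a : 12 states
  (((c|a)a)*a)* : 14 states
  ac|(((c|a)a)*a)* : 20 states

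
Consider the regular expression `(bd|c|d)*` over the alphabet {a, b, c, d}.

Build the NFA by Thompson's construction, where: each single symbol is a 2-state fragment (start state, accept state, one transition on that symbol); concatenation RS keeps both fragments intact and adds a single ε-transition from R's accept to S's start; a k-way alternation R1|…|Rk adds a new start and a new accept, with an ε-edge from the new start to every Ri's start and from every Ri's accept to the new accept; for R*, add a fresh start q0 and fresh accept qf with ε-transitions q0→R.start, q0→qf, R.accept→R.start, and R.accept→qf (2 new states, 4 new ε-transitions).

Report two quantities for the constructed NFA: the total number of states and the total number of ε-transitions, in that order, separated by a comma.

Per subexpression:
Each of the 4 symbol leaves contributes 2 states and 0 ε-transitions.
  bd : 4 states, 1 ε-transition
  bd|c|d : 10 states, 7 ε-transitions
  (bd|c|d)* : 12 states, 11 ε-transitions

12, 11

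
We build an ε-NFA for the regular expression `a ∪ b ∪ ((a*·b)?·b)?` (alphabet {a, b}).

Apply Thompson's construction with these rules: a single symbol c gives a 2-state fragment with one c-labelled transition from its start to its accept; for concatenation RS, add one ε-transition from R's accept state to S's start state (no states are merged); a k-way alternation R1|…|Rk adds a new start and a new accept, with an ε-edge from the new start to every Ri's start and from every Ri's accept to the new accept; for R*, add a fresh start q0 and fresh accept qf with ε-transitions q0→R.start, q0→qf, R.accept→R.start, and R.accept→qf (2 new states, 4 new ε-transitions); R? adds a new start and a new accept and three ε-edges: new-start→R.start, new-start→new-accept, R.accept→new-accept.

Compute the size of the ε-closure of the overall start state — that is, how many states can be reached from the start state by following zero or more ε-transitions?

13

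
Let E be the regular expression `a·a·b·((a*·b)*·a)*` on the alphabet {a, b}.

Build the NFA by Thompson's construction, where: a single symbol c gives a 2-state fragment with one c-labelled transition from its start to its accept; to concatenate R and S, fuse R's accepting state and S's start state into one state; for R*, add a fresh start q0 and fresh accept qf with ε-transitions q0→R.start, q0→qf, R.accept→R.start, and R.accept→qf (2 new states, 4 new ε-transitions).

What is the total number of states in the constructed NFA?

13

Per subexpression:
Each of the 6 symbol leaves contributes a 2-state fragment.
  a* → 4 states
  a*·b → 5 states
  (a*·b)* → 7 states
  (a*·b)*·a → 8 states
  ((a*·b)*·a)* → 10 states
  a·a·b·((a*·b)*·a)* → 13 states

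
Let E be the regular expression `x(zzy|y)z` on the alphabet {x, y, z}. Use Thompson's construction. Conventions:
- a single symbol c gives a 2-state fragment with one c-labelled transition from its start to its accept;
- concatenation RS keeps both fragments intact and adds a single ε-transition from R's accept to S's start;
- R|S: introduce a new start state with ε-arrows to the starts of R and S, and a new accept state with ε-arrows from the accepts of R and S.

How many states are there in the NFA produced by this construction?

Bottom-up over the parse tree:
Each of the 6 symbol leaves contributes a 2-state fragment.
  zzy : 6 states
  zzy|y : 10 states
  x(zzy|y)z : 14 states

14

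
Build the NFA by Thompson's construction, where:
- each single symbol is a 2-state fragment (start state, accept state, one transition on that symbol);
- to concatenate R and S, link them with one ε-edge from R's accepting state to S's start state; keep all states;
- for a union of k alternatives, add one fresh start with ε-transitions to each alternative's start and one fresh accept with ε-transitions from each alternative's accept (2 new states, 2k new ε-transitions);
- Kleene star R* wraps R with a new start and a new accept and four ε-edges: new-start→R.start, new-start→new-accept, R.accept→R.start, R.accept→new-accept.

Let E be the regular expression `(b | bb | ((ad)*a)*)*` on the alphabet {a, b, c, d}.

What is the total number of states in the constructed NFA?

20

Per subexpression:
Each of the 6 symbol leaves contributes a 2-state fragment.
  bb → 4 states
  ad → 4 states
  (ad)* → 6 states
  (ad)*a → 8 states
  ((ad)*a)* → 10 states
  b | bb | ((ad)*a)* → 18 states
  (b | bb | ((ad)*a)*)* → 20 states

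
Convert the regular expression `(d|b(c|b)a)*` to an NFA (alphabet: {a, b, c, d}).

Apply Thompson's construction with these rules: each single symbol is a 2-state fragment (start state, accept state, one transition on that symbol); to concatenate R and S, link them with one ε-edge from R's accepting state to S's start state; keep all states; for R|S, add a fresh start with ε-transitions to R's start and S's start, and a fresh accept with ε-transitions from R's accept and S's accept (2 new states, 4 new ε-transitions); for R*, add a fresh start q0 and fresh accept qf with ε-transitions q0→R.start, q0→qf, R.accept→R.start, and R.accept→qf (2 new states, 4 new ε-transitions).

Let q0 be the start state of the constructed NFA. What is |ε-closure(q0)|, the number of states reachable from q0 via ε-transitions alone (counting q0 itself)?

5

Let C(F) = |ε-closure(F.start)| within fragment F, and note whether F accepts ε. Symbol fragments have C = 1 and do not accept ε. Then:
  c|b : |closure| = 1 + 1 + 1 = 3 (the new accept is not ε-reachable since no branch accepts ε)
  b(c|b)a : |closure| equals the left operand's closure size = 1 (its accept is not ε-reachable, so the closure stops there)
  d|b(c|b)a : new start ε-reaches every alternative's start; none of them accept ε, so the new accept is not reached: |closure| = 1 + 1 + 1 = 3
  (d|b(c|b)a)* : the star's fresh start ε-reaches both the body's start and the fresh accept: |closure| = 2 + 3 = 5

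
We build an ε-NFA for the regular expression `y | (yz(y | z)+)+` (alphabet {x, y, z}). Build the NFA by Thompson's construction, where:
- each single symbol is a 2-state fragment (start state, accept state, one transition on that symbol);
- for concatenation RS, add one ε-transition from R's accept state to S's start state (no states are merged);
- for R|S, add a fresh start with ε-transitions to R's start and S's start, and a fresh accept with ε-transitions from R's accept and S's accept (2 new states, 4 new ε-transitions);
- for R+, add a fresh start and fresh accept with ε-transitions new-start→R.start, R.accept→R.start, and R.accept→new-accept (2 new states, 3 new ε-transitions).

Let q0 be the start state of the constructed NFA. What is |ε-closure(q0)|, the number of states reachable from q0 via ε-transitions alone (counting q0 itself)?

Compute the ε-closure size of each fragment's start state recursively; a symbol fragment's start has no outgoing ε-edge, so its closure is just itself (size 1).
  y | z : new start ε-reaches every alternative's start; none of them accept ε, so the new accept is not reached: |closure| = 1 + 1 + 1 = 3
  (y | z)+ : new start ε-reaches only the body's start; the new accept needs a symbol first: |closure| = 1 + 3 = 4
  yz(y | z)+ : |closure| equals the left operand's closure size = 1 (its accept is not ε-reachable, so the closure stops there)
  (yz(y | z)+)+ : |closure| = 1 + 1 = 2 (the body doesn't accept ε, so the new accept is not reached)
  y | (yz(y | z)+)+ : new start ε-reaches every alternative's start; none of them accept ε, so the new accept is not reached: |closure| = 1 + 1 + 2 = 4

4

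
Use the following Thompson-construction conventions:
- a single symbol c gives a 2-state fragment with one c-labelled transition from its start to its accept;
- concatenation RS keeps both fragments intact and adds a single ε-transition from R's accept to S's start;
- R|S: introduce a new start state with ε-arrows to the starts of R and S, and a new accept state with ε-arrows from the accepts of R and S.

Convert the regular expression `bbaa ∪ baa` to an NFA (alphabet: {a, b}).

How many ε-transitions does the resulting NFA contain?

9

Bottom-up over the parse tree:
Each of the 7 symbol leaves contributes 0 ε-transitions.
  bbaa = 3 ε-transitions
  baa = 2 ε-transitions
  bbaa ∪ baa = 9 ε-transitions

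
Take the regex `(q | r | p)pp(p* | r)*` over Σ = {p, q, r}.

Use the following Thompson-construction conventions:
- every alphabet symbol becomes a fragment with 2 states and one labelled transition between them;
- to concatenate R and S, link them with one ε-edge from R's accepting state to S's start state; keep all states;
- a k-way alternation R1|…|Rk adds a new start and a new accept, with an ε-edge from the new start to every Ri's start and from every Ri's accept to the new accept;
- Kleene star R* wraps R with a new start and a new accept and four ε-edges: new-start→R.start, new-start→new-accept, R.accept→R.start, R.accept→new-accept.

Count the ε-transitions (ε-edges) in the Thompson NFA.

21

Recursing over subexpressions:
Each of the 7 symbol leaves contributes 0 ε-transitions.
  q | r | p → 6 ε-transitions
  p* → 4 ε-transitions
  p* | r → 8 ε-transitions
  (p* | r)* → 12 ε-transitions
  (q | r | p)pp(p* | r)* → 21 ε-transitions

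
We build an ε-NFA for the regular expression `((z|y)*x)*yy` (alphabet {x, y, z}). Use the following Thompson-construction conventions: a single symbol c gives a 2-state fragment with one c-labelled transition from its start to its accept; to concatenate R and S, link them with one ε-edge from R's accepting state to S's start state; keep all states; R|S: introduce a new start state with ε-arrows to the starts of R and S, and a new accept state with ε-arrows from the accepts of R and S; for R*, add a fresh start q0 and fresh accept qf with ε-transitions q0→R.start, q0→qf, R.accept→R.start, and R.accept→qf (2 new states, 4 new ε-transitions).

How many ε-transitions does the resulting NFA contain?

15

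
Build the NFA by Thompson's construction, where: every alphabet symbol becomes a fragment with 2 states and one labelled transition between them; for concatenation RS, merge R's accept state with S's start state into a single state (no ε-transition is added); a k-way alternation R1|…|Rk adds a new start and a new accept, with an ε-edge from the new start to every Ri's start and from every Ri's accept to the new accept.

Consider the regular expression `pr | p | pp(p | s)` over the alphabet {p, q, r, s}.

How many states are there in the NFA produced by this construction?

15

Bottom-up over the parse tree:
Each of the 7 symbol leaves contributes a 2-state fragment.
  pr : 3 states
  p | s : 6 states
  pp(p | s) : 8 states
  pr | p | pp(p | s) : 15 states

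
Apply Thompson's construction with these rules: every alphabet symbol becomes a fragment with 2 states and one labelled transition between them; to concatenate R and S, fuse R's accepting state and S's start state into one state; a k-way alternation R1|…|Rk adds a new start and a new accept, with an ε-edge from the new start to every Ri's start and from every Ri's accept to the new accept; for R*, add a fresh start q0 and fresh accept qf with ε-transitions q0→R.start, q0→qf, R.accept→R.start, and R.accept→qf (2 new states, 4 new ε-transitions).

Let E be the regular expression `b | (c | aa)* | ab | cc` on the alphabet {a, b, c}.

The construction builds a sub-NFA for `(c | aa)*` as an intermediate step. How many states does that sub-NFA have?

Fragment for `(c | aa)*`:
Each of the 3 symbol leaves contributes a 2-state fragment.
  aa = 3 states
  c | aa = 7 states
  (c | aa)* = 9 states

9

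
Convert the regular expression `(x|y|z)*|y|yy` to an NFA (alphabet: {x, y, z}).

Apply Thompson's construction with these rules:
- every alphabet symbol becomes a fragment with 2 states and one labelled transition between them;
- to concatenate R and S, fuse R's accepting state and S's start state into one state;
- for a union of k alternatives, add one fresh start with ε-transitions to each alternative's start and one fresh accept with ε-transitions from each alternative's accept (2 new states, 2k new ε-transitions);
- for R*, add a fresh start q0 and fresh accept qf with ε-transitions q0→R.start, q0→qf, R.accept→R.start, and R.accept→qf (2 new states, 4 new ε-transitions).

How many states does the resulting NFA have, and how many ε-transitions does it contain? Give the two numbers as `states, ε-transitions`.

17, 16

Bottom-up over the parse tree:
Each of the 6 symbol leaves contributes 2 states and 0 ε-transitions.
  x|y|z = 8 states, 6 ε-transitions
  (x|y|z)* = 10 states, 10 ε-transitions
  yy = 3 states, 0 ε-transitions
  (x|y|z)*|y|yy = 17 states, 16 ε-transitions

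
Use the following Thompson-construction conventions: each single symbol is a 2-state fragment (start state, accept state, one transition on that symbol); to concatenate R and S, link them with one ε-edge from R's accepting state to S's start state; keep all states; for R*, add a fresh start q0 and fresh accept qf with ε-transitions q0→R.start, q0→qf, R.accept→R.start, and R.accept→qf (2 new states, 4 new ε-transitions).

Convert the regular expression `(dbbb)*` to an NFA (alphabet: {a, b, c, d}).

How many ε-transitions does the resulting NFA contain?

7

Recursing over subexpressions:
Each of the 4 symbol leaves contributes 0 ε-transitions.
  dbbb — 3 ε-transitions
  (dbbb)* — 7 ε-transitions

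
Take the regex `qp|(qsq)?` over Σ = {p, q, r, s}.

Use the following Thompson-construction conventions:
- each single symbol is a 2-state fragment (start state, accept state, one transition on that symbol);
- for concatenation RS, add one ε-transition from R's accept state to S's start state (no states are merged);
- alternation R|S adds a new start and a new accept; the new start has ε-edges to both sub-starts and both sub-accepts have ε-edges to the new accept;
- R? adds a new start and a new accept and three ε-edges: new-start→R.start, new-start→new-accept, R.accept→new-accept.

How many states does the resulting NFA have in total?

Building bottom-up:
Each of the 5 symbol leaves contributes a 2-state fragment.
  qp = 4 states
  qsq = 6 states
  (qsq)? = 8 states
  qp|(qsq)? = 14 states

14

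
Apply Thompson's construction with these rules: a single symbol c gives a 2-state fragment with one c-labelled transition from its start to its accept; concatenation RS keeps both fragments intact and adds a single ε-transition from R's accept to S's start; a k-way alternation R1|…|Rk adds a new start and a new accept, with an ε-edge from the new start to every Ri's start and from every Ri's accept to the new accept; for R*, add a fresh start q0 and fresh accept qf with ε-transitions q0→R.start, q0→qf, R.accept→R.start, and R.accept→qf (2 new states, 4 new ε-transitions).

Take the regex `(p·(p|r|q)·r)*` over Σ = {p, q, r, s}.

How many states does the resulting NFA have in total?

Building bottom-up:
Each of the 5 symbol leaves contributes a 2-state fragment.
  p|r|q = 8 states
  p·(p|r|q)·r = 12 states
  (p·(p|r|q)·r)* = 14 states

14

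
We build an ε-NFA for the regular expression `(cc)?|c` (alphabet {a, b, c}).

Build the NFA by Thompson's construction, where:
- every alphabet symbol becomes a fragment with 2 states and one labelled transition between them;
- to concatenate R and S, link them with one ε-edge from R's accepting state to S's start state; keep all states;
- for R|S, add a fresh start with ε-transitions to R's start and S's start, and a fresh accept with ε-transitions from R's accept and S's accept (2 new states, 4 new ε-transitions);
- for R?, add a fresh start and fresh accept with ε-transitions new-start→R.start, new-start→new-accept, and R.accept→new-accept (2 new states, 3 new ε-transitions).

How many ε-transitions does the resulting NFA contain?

Recursing over subexpressions:
Each of the 3 symbol leaves contributes 0 ε-transitions.
  cc : 1 ε-transition
  (cc)? : 4 ε-transitions
  (cc)?|c : 8 ε-transitions

8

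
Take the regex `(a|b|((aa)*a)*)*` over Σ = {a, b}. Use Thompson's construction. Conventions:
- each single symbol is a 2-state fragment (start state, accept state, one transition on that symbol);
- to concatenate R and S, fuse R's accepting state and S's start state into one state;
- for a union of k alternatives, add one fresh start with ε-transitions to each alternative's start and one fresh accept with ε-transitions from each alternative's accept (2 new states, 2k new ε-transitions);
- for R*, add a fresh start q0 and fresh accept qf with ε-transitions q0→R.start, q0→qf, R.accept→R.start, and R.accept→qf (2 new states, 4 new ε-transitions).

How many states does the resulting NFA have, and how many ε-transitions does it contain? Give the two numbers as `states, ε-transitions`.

16, 18

Recursing over subexpressions:
Each of the 5 symbol leaves contributes 2 states and 0 ε-transitions.
  aa → 3 states, 0 ε-transitions
  (aa)* → 5 states, 4 ε-transitions
  (aa)*a → 6 states, 4 ε-transitions
  ((aa)*a)* → 8 states, 8 ε-transitions
  a|b|((aa)*a)* → 14 states, 14 ε-transitions
  (a|b|((aa)*a)*)* → 16 states, 18 ε-transitions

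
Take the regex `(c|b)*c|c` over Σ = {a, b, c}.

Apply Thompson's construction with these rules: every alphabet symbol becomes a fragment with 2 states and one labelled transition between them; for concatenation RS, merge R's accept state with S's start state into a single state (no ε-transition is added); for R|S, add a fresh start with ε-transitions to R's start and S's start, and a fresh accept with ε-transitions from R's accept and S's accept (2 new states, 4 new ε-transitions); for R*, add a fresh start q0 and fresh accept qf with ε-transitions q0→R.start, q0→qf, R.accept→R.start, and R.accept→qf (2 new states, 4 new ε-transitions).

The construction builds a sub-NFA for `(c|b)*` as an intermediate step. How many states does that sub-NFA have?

8

Fragment for `(c|b)*`:
Each of the 2 symbol leaves contributes a 2-state fragment.
  c|b = 6 states
  (c|b)* = 8 states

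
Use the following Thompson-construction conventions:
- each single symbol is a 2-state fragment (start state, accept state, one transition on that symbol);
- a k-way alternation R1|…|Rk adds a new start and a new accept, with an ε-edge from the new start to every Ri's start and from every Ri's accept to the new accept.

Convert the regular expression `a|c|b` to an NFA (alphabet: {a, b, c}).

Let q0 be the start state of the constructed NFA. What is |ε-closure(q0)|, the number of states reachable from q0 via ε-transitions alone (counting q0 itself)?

4

Let C(F) = |ε-closure(F.start)| within fragment F, and note whether F accepts ε. Symbol fragments have C = 1 and do not accept ε. Then:
  a|c|b → C = 1 + 1 + 1 + 1 = 4 (the new accept is not ε-reachable since no branch accepts ε)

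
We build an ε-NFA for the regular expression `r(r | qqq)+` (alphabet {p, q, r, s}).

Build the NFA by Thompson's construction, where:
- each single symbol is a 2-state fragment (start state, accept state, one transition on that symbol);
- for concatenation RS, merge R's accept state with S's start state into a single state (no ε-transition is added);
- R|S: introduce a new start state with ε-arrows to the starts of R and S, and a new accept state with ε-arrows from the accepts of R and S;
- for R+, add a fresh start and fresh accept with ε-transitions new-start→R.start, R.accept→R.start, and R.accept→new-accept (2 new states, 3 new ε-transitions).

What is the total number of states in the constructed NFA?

Building bottom-up:
Each of the 5 symbol leaves contributes a 2-state fragment.
  qqq : 4 states
  r | qqq : 8 states
  (r | qqq)+ : 10 states
  r(r | qqq)+ : 11 states

11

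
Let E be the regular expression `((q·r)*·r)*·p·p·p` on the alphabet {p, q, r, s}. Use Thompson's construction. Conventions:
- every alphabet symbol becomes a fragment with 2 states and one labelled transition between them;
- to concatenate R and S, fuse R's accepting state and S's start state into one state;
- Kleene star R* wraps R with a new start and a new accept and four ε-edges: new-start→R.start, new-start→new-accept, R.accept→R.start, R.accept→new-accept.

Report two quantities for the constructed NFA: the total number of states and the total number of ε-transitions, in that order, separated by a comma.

By structural recursion:
Each of the 6 symbol leaves contributes 2 states and 0 ε-transitions.
  q·r — 3 states, 0 ε-transitions
  (q·r)* — 5 states, 4 ε-transitions
  (q·r)*·r — 6 states, 4 ε-transitions
  ((q·r)*·r)* — 8 states, 8 ε-transitions
  ((q·r)*·r)*·p·p·p — 11 states, 8 ε-transitions

11, 8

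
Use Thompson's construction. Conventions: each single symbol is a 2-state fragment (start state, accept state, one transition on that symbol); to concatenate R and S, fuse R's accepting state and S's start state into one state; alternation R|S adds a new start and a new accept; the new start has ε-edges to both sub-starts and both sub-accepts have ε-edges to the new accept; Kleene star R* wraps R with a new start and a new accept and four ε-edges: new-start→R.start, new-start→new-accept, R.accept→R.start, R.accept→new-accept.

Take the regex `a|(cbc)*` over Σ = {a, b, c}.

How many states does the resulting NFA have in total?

10

By structural recursion:
Each of the 4 symbol leaves contributes a 2-state fragment.
  cbc = 4 states
  (cbc)* = 6 states
  a|(cbc)* = 10 states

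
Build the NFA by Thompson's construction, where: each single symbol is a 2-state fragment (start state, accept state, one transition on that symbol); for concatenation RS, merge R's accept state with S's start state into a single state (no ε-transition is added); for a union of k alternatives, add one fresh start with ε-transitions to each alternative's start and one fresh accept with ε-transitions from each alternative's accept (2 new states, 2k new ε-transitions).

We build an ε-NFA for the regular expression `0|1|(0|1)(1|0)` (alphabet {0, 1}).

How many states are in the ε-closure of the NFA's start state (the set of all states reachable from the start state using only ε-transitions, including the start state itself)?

6

Let C(F) = |ε-closure(F.start)| within fragment F, and note whether F accepts ε. Symbol fragments have C = 1 and do not accept ε. Then:
  0|1 — C = 1 + 1 + 1 = 3 (the new accept is not ε-reachable since no branch accepts ε)
  1|0 — C = 1 + 1 + 1 = 3 (the new accept is not ε-reachable since no branch accepts ε)
  (0|1)(1|0) — C equals the left operand's closure size = 3 (its accept is not ε-reachable, so the closure stops there)
  0|1|(0|1)(1|0) — new start ε-reaches every alternative's start; none of them accept ε, so the new accept is not reached: C = 1 + 1 + 1 + 3 = 6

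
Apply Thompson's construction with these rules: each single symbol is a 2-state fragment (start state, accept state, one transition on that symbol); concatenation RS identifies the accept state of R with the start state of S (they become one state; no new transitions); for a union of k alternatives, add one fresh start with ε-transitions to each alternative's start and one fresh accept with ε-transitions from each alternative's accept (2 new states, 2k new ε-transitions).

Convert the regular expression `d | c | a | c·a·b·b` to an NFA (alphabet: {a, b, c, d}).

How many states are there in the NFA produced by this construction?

By structural recursion:
Each of the 7 symbol leaves contributes a 2-state fragment.
  c·a·b·b : 5 states
  d | c | a | c·a·b·b : 13 states

13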